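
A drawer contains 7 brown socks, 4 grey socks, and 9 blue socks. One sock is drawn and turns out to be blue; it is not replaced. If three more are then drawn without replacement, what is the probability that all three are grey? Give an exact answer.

4/969

After the first draw, 4 of the remaining 19 socks are grey.
P = 4/19 × 3/18 × 2/17 = 24/5814 = 4/969.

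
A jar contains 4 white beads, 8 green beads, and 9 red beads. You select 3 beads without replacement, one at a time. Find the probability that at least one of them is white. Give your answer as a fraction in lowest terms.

P(no white) = 17/21 × 16/20 × 15/19 = 4080/7980 = 68/133.
P(at least one) = 1 − 68/133 = 65/133.

65/133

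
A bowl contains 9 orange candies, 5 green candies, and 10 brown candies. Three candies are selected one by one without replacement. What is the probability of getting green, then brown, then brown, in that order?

Multiply the probability of each draw given the previous ones:
P = 5/24 × 10/23 × 9/22 = 450/12144 = 75/2024.

75/2024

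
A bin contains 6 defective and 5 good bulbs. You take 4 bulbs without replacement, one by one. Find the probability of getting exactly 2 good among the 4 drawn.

5/11

One ordering (good drawn first) has probability 5/11 × 4/10 × 6/9 × 5/8 = 600/7920 = 5/66.
There are C(4,2) = 6 such orderings, each equally likely, so P = 6 × 5/66 = 5/11.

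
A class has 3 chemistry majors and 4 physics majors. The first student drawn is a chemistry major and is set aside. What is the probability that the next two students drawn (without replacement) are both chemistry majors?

1/15

With the first student removed, 2 chemistry majors remain out of 6.
P = 2/6 × 1/5 = 2/30 = 1/15.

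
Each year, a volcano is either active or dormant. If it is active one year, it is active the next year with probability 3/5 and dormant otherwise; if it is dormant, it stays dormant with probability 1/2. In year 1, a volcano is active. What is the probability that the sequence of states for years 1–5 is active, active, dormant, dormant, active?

3/50

Year 1 is given. For each transition, use the conditional probability from the current state:
P(active | active) = 3/5; P(dormant | active) = 2/5; P(dormant | dormant) = 1/2; P(active | dormant) = 1/2.
P = 3/5 × 2/5 × 1/2 × 1/2 = 6/100 = 3/50.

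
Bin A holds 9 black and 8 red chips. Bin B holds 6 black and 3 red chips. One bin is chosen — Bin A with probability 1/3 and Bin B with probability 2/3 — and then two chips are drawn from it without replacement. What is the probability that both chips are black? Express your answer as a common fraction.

56/153

From Bin A: P(both black) = (9/17)(8/16) = 9/34.
From Bin B: P(both black) = (6/9)(5/8) = 5/12.
Total probability = (1/3)(9/34) + (2/3)(5/12) = 56/153.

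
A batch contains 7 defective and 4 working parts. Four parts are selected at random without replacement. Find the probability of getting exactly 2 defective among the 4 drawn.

One ordering (defective drawn first) has probability 7/11 × 6/10 × 4/9 × 3/8 = 504/7920 = 7/110.
There are C(4,2) = 6 such orderings, each equally likely, so P = 6 × 7/110 = 21/55.

21/55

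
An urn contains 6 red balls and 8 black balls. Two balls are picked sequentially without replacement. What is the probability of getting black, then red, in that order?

24/91

Each draw changes the counts, so multiply the conditional probabilities along the sequence:
P = 8/14 × 6/13 = 48/182 = 24/91.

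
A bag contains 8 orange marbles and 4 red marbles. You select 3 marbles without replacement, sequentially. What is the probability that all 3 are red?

1/55

P = 4/12 × 3/11 × 2/10 = 24/1320 = 1/55.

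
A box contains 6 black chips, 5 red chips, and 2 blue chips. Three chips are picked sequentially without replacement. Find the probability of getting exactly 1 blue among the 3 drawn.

5/13

One ordering (blue drawn first) has probability 2/13 × 11/12 × 10/11 = 220/1716 = 5/39.
There are C(3,1) = 3 such orderings, each equally likely, so P = 3 × 5/39 = 5/13.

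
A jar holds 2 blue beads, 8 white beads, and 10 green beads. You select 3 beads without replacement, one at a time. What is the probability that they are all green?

2/19

P(every draw is green) = 10/20 × 9/19 × 8/18 = 720/6840 = 2/19.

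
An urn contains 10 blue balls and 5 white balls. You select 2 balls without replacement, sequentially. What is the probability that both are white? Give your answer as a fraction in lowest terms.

2/21

P = 5/15 × 4/14 = 20/210 = 2/21.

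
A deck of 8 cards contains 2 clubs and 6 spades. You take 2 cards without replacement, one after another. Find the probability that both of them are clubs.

P = 2/8 × 1/7 = 2/56 = 1/28.

1/28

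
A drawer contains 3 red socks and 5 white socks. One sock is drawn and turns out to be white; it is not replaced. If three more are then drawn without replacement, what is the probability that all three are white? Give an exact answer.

With the first sock removed, 4 white remain out of 7.
P = 4/7 × 3/6 × 2/5 = 24/210 = 4/35.

4/35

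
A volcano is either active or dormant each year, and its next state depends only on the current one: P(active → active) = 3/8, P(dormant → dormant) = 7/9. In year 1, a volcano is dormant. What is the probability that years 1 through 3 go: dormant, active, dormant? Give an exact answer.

5/36

Year 1 is given. For each transition, use the conditional probability from the current state:
P(active | dormant) = 2/9; P(dormant | active) = 5/8.
P = 2/9 × 5/8 = 10/72 = 5/36.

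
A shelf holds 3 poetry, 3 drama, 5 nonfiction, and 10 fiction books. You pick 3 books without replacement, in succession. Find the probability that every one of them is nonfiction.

1/133

P(every draw is nonfiction) = 5/21 × 4/20 × 3/19 = 60/7980 = 1/133.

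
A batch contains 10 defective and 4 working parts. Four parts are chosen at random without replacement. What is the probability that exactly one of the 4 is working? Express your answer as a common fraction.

480/1001

One ordering (working drawn first) has probability 4/14 × 10/13 × 9/12 × 8/11 = 2880/24024 = 120/1001.
There are C(4,1) = 4 such orderings, each equally likely, so P = 4 × 120/1001 = 480/1001.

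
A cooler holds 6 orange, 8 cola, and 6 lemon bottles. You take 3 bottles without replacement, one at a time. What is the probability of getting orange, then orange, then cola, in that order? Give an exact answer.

Multiply the probability of each draw given the previous ones:
P = 6/20 × 5/19 × 8/18 = 240/6840 = 2/57.

2/57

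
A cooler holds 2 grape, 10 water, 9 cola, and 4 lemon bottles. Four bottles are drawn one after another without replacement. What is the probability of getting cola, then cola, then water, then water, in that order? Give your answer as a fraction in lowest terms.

Multiply the probability of each draw given the previous ones:
P = 9/25 × 8/24 × 10/23 × 9/22 = 6480/303600 = 27/1265.

27/1265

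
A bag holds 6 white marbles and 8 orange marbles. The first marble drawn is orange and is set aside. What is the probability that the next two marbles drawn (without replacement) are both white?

5/26

With the first marble removed, 6 white remain out of 13.
P = 6/13 × 5/12 = 30/156 = 5/26.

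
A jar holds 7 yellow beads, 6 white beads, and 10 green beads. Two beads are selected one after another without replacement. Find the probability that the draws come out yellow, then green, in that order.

35/253

Each draw changes the counts, so multiply the conditional probabilities along the sequence:
P = 7/23 × 10/22 = 70/506 = 35/253.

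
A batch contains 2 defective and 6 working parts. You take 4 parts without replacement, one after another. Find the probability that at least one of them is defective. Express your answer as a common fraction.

11/14

P(no defective) = 6/8 × 5/7 × 4/6 × 3/5 = 360/1680 = 3/14.
P(at least one) = 1 − 3/14 = 11/14.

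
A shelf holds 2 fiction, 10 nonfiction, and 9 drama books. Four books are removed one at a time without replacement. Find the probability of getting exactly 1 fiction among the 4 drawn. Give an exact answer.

34/105

One ordering (fiction drawn first) has probability 2/21 × 19/20 × 18/19 × 17/18 = 11628/143640 = 17/210.
There are C(4,1) = 4 such orderings, each equally likely, so P = 4 × 17/210 = 34/105.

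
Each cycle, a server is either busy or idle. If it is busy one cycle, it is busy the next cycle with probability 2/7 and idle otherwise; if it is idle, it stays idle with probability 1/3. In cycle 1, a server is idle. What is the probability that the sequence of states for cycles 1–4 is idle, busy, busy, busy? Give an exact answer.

Cycle 1 is given. For each transition, use the conditional probability from the current state:
P(busy | idle) = 2/3; P(busy | busy) = 2/7; P(busy | busy) = 2/7.
P = 2/3 × 2/7 × 2/7 = 8/147.

8/147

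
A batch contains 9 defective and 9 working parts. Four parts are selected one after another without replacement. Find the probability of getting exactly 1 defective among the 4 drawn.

One ordering (defective drawn first) has probability 9/18 × 9/17 × 8/16 × 7/15 = 4536/73440 = 21/340.
There are C(4,1) = 4 such orderings, each equally likely, so P = 4 × 21/340 = 21/85.

21/85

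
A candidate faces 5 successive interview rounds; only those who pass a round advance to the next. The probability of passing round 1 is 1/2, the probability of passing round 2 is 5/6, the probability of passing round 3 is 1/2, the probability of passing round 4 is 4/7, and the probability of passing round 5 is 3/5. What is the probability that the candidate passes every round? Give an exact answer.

1/14

The events are sequential, so multiply the conditional probabilities:
P = 1/2 × 5/6 × 1/2 × 4/7 × 3/5 = 60/840 = 1/14.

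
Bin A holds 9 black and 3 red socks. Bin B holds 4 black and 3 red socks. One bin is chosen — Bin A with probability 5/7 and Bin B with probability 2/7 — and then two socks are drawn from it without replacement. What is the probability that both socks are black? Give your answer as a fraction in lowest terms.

254/539

From Bin A: P(both black) = (9/12)(8/11) = 6/11.
From Bin B: P(both black) = (4/7)(3/6) = 2/7.
Total probability = (5/7)(6/11) + (2/7)(2/7) = 254/539.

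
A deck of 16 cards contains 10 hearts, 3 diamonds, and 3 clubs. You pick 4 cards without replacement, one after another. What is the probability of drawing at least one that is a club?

P(no clubs) = 13/16 × 12/15 × 11/14 × 10/13 = 17160/43680 = 11/28.
P(at least one) = 1 − 11/28 = 17/28.

17/28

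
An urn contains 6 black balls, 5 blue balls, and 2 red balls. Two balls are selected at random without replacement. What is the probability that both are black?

5/26

P(every draw is black) = 6/13 × 5/12 = 30/156 = 5/26.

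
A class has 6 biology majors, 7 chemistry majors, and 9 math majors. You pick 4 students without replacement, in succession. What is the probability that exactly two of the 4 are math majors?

One ordering (math majors drawn first) has probability 9/22 × 8/21 × 13/20 × 12/19 = 11232/175560 = 468/7315.
There are C(4,2) = 6 such orderings, each equally likely, so P = 6 × 468/7315 = 2808/7315.

2808/7315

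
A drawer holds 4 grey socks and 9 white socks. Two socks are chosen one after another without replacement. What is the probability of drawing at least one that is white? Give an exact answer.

P(no white) = 4/13 × 3/12 = 12/156 = 1/13.
P(at least one) = 1 − 1/13 = 12/13.

12/13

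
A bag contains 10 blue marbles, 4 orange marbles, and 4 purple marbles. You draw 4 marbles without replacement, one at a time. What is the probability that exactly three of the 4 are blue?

One ordering (blue drawn first) has probability 10/18 × 9/17 × 8/16 × 8/15 = 5760/73440 = 4/51.
There are C(4,3) = 4 such orderings, each equally likely, so P = 4 × 4/51 = 16/51.

16/51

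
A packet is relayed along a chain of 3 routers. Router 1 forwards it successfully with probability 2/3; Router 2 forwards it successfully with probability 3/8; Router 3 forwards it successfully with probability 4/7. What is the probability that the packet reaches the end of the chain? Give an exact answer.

1/7

Multiplying along the chain,
P = 2/3 × 3/8 × 4/7 = 24/168 = 1/7.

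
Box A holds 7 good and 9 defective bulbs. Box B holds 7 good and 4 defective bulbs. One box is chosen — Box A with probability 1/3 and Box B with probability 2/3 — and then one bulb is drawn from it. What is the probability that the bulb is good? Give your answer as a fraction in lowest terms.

From Box A: P(good) = 7/16.
From Box B: P(good) = 7/11.
Total probability = (1/3)(7/16) + (2/3)(7/11) = 301/528.

301/528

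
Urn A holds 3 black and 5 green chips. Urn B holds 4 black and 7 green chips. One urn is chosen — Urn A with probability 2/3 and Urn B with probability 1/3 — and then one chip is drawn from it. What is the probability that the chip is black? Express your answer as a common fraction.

From Urn A: P(black) = 3/8.
From Urn B: P(black) = 4/11.
Total probability = (2/3)(3/8) + (1/3)(4/11) = 49/132.

49/132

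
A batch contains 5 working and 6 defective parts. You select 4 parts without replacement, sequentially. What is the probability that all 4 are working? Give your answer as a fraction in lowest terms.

P(all working) = 5/11 × 4/10 × 3/9 × 2/8 = 120/7920 = 1/66.

1/66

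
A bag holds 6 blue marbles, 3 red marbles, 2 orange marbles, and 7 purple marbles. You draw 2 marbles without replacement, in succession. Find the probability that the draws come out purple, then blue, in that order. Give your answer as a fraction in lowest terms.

Each draw changes the counts, so multiply the conditional probabilities along the sequence:
P = 7/18 × 6/17 = 42/306 = 7/51.

7/51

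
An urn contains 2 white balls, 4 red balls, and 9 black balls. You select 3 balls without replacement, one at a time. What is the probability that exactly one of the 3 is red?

One ordering (red drawn first) has probability 4/15 × 11/14 × 10/13 = 440/2730 = 44/273.
There are C(3,1) = 3 such orderings, each equally likely, so P = 3 × 44/273 = 44/91.

44/91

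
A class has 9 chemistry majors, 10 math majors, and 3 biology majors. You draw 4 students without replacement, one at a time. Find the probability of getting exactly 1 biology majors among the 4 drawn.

One ordering (a biology major drawn first) has probability 3/22 × 19/21 × 18/20 × 17/19 = 17442/175560 = 153/1540.
There are C(4,1) = 4 such orderings, each equally likely, so P = 4 × 153/1540 = 153/385.

153/385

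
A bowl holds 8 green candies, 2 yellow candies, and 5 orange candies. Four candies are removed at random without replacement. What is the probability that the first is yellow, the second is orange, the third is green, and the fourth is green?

2/117

Multiply the probability of each draw given the previous ones:
P = 2/15 × 5/14 × 8/13 × 7/12 = 560/32760 = 2/117.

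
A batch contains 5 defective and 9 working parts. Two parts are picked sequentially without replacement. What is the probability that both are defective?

P(every draw is defective) = 5/14 × 4/13 = 20/182 = 10/91.

10/91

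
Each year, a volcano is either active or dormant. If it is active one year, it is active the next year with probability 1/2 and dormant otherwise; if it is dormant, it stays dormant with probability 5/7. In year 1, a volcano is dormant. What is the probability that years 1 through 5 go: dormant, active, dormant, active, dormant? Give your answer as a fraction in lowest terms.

1/49

Year 1 is given. For each transition, use the conditional probability from the current state:
P(active | dormant) = 2/7; P(dormant | active) = 1/2; P(active | dormant) = 2/7; P(dormant | active) = 1/2.
P = 2/7 × 1/2 × 2/7 × 1/2 = 4/196 = 1/49.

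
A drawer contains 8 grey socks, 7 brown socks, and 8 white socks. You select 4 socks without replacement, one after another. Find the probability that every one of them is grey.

P(all grey) = 8/23 × 7/22 × 6/21 × 5/20 = 1680/212520 = 2/253.

2/253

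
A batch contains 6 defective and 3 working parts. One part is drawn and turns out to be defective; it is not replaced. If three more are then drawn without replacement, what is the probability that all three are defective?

After the first draw, 5 of the remaining 8 parts are defective.
P = 5/8 × 4/7 × 3/6 = 60/336 = 5/28.

5/28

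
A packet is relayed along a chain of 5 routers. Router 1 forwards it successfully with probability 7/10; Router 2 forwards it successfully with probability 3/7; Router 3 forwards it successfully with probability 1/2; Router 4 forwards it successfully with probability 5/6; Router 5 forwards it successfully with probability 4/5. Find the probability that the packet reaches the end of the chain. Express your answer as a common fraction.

1/10

The events are sequential, so multiply the conditional probabilities:
P = 7/10 × 3/7 × 1/2 × 5/6 × 4/5 = 420/4200 = 1/10.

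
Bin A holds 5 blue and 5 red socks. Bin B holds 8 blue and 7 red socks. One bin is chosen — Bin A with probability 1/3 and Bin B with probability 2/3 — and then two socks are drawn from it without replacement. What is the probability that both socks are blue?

From Bin A: P(both blue) = (5/10)(4/9) = 2/9.
From Bin B: P(both blue) = (8/15)(7/14) = 4/15.
Total probability = (1/3)(2/9) + (2/3)(4/15) = 34/135.

34/135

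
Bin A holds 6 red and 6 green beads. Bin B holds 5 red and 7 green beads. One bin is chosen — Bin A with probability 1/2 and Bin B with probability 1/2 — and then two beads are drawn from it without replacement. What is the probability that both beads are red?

25/132

From Bin A: P(both red) = (6/12)(5/11) = 5/22.
From Bin B: P(both red) = (5/12)(4/11) = 5/33.
Total probability = (1/2)(5/22) + (1/2)(5/33) = 25/132.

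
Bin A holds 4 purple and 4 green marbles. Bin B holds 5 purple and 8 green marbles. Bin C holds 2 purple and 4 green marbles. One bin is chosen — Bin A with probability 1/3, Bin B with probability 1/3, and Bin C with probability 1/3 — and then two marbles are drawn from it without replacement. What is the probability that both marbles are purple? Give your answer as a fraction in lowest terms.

From Bin A: P(both purple) = (4/8)(3/7) = 3/14.
From Bin B: P(both purple) = (5/13)(4/12) = 5/39.
From Bin C: P(both purple) = (2/6)(1/5) = 1/15.
Total probability = (1/3)(3/14) + (1/3)(5/39) + (1/3)(1/15) = 1117/8190.

1117/8190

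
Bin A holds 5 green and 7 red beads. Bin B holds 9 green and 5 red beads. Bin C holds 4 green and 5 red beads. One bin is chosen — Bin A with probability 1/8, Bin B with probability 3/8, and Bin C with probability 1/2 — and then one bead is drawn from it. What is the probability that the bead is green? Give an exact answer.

1039/2016

From Bin A: P(green) = 5/12.
From Bin B: P(green) = 9/14.
From Bin C: P(green) = 4/9.
Total probability = (1/8)(5/12) + (3/8)(9/14) + (1/2)(4/9) = 1039/2016.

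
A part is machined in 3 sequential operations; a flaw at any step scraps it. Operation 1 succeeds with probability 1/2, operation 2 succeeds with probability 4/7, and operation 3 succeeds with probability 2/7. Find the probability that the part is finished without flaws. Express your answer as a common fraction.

4/49

Each stage is reached only if all earlier stages succeed, so
P = 1/2 × 4/7 × 2/7 = 8/98 = 4/49.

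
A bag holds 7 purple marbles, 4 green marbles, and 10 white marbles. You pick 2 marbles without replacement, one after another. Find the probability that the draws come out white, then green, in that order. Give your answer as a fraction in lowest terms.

2/21

Chain rule:
P = 10/21 × 4/20 = 40/420 = 2/21.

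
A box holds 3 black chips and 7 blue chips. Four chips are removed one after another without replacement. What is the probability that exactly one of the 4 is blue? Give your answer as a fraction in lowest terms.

One ordering (blue drawn first) has probability 7/10 × 3/9 × 2/8 × 1/7 = 42/5040 = 1/120.
There are C(4,1) = 4 such orderings, each equally likely, so P = 4 × 1/120 = 1/30.

1/30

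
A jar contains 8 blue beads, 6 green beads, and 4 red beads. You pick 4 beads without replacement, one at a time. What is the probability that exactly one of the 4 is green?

One ordering (green drawn first) has probability 6/18 × 12/17 × 11/16 × 10/15 = 7920/73440 = 11/102.
There are C(4,1) = 4 such orderings, each equally likely, so P = 4 × 11/102 = 22/51.

22/51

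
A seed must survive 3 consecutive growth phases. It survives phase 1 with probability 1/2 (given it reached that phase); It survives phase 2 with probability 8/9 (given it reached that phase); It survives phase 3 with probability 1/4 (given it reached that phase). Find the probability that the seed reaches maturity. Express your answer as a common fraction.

1/9

Each stage is reached only if all earlier stages succeed, so
P = 1/2 × 8/9 × 1/4 = 8/72 = 1/9.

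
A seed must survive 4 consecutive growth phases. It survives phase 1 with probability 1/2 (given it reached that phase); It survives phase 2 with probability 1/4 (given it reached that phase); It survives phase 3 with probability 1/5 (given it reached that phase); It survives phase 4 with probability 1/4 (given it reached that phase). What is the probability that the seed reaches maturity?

Multiplying along the chain,
P = 1/2 × 1/4 × 1/5 × 1/4 = 1/160.

1/160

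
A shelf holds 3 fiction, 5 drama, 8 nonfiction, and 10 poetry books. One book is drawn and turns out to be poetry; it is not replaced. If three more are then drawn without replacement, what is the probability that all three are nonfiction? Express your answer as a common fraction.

14/575

With the first book removed, 8 nonfiction remain out of 25.
P = 8/25 × 7/24 × 6/23 = 336/13800 = 14/575.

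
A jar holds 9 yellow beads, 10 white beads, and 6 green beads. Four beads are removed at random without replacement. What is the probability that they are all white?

21/1265

P(all white) = 10/25 × 9/24 × 8/23 × 7/22 = 5040/303600 = 21/1265.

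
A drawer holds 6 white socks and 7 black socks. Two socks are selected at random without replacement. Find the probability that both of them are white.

5/26

P(every draw is white) = 6/13 × 5/12 = 30/156 = 5/26.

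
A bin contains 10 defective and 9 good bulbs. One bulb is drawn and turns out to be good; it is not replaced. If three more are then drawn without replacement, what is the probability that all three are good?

With the first bulb removed, 8 good remain out of 18.
P = 8/18 × 7/17 × 6/16 = 336/4896 = 7/102.

7/102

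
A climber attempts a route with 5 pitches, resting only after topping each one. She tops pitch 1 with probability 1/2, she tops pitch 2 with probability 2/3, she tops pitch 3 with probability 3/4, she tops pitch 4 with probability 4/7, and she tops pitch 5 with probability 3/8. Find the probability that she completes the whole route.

The events are sequential, so multiply the conditional probabilities:
P = 1/2 × 2/3 × 3/4 × 4/7 × 3/8 = 72/1344 = 3/56.

3/56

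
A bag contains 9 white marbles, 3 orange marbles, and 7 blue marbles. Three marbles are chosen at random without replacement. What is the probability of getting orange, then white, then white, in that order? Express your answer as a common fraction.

12/323

Chain rule:
P = 3/19 × 9/18 × 8/17 = 216/5814 = 12/323.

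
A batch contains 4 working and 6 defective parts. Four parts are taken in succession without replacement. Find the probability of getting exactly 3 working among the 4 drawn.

One ordering (working drawn first) has probability 4/10 × 3/9 × 2/8 × 6/7 = 144/5040 = 1/35.
There are C(4,3) = 4 such orderings, each equally likely, so P = 4 × 1/35 = 4/35.

4/35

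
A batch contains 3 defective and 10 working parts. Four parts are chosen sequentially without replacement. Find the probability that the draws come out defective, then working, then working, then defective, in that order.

9/286

Chain rule:
P = 3/13 × 10/12 × 9/11 × 2/10 = 540/17160 = 9/286.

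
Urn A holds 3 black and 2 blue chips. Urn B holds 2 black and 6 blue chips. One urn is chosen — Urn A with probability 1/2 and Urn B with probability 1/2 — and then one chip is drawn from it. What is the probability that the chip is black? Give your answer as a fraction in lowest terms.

17/40

From Urn A: P(black) = 3/5.
From Urn B: P(black) = 2/8.
Total probability = (1/2)(3/5) + (1/2)(2/8) = 17/40.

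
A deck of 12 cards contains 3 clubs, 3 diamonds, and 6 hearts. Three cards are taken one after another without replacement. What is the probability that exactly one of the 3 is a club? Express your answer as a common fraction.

One ordering (a club drawn first) has probability 3/12 × 9/11 × 8/10 = 216/1320 = 9/55.
There are C(3,1) = 3 such orderings, each equally likely, so P = 3 × 9/55 = 27/55.

27/55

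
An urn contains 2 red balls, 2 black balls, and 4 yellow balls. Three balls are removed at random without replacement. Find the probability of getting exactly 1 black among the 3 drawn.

One ordering (black drawn first) has probability 2/8 × 6/7 × 5/6 = 60/336 = 5/28.
There are C(3,1) = 3 such orderings, each equally likely, so P = 3 × 5/28 = 15/28.

15/28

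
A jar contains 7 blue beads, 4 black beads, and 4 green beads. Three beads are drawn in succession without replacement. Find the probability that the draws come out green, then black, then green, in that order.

Chain rule:
P = 4/15 × 4/14 × 3/13 = 48/2730 = 8/455.

8/455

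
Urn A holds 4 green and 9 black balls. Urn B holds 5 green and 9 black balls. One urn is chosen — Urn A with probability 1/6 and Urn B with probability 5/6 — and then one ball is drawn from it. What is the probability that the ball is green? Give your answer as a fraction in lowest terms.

127/364

From Urn A: P(green) = 4/13.
From Urn B: P(green) = 5/14.
Total probability = (1/6)(4/13) + (5/6)(5/14) = 127/364.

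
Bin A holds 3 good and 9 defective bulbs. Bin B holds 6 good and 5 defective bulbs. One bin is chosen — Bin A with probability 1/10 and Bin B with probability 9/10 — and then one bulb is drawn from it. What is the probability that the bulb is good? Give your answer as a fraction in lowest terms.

From Bin A: P(good) = 3/12.
From Bin B: P(good) = 6/11.
Total probability = (1/10)(3/12) + (9/10)(6/11) = 227/440.

227/440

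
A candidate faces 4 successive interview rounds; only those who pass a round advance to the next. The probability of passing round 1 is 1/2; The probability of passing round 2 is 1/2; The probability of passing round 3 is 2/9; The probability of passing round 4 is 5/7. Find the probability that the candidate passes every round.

Each stage is reached only if all earlier stages succeed, so
P = 1/2 × 1/2 × 2/9 × 5/7 = 10/252 = 5/126.

5/126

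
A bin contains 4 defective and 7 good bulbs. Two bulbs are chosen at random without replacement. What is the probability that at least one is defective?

P(no defective) = 7/11 × 6/10 = 42/110 = 21/55.
P(at least one) = 1 − 21/55 = 34/55.

34/55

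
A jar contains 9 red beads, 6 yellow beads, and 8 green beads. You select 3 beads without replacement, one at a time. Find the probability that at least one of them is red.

201/253

P(no red) = 14/23 × 13/22 × 12/21 = 2184/10626 = 52/253.
P(at least one) = 1 − 52/253 = 201/253.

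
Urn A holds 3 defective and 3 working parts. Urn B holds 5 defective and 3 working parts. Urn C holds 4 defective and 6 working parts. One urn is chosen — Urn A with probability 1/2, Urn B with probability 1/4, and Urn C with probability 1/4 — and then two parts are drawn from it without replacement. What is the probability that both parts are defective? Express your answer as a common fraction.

From Urn A: P(both defective) = (3/6)(2/5) = 1/5.
From Urn B: P(both defective) = (5/8)(4/7) = 5/14.
From Urn C: P(both defective) = (4/10)(3/9) = 2/15.
Total probability = (1/2)(1/5) + (1/4)(5/14) + (1/4)(2/15) = 187/840.

187/840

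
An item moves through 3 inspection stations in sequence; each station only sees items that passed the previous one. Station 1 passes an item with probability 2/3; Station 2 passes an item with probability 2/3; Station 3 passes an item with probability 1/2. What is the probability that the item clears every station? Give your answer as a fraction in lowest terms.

Each stage is reached only if all earlier stages succeed, so
P = 2/3 × 2/3 × 1/2 = 4/18 = 2/9.

2/9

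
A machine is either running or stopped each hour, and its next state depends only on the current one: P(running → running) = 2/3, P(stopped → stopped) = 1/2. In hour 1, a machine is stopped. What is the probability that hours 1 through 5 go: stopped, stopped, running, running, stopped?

Hour 1 is given. For each transition, use the conditional probability from the current state:
P(stopped | stopped) = 1/2; P(running | stopped) = 1/2; P(running | running) = 2/3; P(stopped | running) = 1/3.
P = 1/2 × 1/2 × 2/3 × 1/3 = 2/36 = 1/18.

1/18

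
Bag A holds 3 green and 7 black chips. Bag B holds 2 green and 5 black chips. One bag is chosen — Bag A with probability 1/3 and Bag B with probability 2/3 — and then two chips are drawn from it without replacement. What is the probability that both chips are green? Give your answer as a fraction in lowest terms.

From Bag A: P(both green) = (3/10)(2/9) = 1/15.
From Bag B: P(both green) = (2/7)(1/6) = 1/21.
Total probability = (1/3)(1/15) + (2/3)(1/21) = 17/315.

17/315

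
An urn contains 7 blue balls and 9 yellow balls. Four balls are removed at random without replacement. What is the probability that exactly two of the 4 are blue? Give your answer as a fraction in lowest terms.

One ordering (blue drawn first) has probability 7/16 × 6/15 × 9/14 × 8/13 = 3024/43680 = 9/130.
There are C(4,2) = 6 such orderings, each equally likely, so P = 6 × 9/130 = 27/65.

27/65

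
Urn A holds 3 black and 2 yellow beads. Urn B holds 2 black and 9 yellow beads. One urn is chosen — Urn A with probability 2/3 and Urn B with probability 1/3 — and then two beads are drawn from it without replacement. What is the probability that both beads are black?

From Urn A: P(both black) = (3/5)(2/4) = 3/10.
From Urn B: P(both black) = (2/11)(1/10) = 1/55.
Total probability = (2/3)(3/10) + (1/3)(1/55) = 34/165.

34/165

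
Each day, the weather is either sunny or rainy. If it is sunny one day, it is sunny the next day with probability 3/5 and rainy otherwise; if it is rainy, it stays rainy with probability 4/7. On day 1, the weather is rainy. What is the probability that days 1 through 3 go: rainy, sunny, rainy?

6/35

Day 1 is given. For each transition, use the conditional probability from the current state:
P(sunny | rainy) = 3/7; P(rainy | sunny) = 2/5.
P = 3/7 × 2/5 = 6/35.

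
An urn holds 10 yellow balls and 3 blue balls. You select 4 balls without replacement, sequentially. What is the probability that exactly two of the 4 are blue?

27/143

One ordering (blue drawn first) has probability 3/13 × 2/12 × 10/11 × 9/10 = 540/17160 = 9/286.
There are C(4,2) = 6 such orderings, each equally likely, so P = 6 × 9/286 = 27/143.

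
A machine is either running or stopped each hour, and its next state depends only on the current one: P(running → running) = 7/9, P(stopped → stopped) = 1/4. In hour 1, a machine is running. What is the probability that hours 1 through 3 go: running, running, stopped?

Hour 1 is given. For each transition, use the conditional probability from the current state:
P(running | running) = 7/9; P(stopped | running) = 2/9.
P = 7/9 × 2/9 = 14/81.

14/81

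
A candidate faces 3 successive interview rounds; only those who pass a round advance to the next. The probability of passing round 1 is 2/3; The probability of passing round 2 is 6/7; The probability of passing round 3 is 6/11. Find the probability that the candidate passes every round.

Multiplying along the chain,
P = 2/3 × 6/7 × 6/11 = 72/231 = 24/77.

24/77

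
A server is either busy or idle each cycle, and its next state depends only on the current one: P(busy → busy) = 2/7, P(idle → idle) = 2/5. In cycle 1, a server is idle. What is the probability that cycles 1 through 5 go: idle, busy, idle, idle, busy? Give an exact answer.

Cycle 1 is given. For each transition, use the conditional probability from the current state:
P(busy | idle) = 3/5; P(idle | busy) = 5/7; P(idle | idle) = 2/5; P(busy | idle) = 3/5.
P = 3/5 × 5/7 × 2/5 × 3/5 = 90/875 = 18/175.

18/175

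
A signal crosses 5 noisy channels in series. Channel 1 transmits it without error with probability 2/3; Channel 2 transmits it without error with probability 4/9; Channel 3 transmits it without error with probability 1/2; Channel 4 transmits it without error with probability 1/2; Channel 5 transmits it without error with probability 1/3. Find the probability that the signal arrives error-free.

The events are sequential, so multiply the conditional probabilities:
P = 2/3 × 4/9 × 1/2 × 1/2 × 1/3 = 8/324 = 2/81.

2/81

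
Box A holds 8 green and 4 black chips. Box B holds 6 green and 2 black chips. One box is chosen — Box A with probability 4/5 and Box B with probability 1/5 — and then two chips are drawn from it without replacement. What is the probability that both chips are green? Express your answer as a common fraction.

2063/4620

From Box A: P(both green) = (8/12)(7/11) = 14/33.
From Box B: P(both green) = (6/8)(5/7) = 15/28.
Total probability = (4/5)(14/33) + (1/5)(15/28) = 2063/4620.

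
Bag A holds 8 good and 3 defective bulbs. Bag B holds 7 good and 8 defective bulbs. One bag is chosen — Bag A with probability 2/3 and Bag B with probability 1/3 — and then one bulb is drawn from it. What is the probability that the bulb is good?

From Bag A: P(good) = 8/11.
From Bag B: P(good) = 7/15.
Total probability = (2/3)(8/11) + (1/3)(7/15) = 317/495.

317/495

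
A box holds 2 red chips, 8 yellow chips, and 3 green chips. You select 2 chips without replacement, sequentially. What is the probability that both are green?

P(every draw is green) = 3/13 × 2/12 = 6/156 = 1/26.

1/26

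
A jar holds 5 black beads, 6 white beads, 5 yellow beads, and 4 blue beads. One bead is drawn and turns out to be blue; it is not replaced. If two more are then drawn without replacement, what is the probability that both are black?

With the first bead removed, 5 black remain out of 19.
P = 5/19 × 4/18 = 20/342 = 10/171.

10/171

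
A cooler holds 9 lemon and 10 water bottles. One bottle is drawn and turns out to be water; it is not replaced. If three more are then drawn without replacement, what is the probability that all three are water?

After the first draw, 9 of the remaining 18 bottles are water.
P = 9/18 × 8/17 × 7/16 = 504/4896 = 7/68.

7/68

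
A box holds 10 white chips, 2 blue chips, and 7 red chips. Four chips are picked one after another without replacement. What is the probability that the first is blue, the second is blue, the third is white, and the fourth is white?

5/2584

Each draw changes the counts, so multiply the conditional probabilities along the sequence:
P = 2/19 × 1/18 × 10/17 × 9/16 = 180/93024 = 5/2584.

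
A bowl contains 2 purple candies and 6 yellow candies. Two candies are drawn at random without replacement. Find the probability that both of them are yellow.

15/28

P(all yellow) = 6/8 × 5/7 = 30/56 = 15/28.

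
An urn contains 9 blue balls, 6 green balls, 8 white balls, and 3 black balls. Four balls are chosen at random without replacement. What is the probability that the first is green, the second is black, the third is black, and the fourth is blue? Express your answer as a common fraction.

27/29900

Chain rule:
P = 6/26 × 3/25 × 2/24 × 9/23 = 324/358800 = 27/29900.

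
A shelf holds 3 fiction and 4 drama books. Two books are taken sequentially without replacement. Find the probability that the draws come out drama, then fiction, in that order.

2/7

Chain rule:
P = 4/7 × 3/6 = 12/42 = 2/7.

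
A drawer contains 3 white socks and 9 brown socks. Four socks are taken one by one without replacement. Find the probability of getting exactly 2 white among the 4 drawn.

12/55

One ordering (white drawn first) has probability 3/12 × 2/11 × 9/10 × 8/9 = 432/11880 = 2/55.
There are C(4,2) = 6 such orderings, each equally likely, so P = 6 × 2/55 = 12/55.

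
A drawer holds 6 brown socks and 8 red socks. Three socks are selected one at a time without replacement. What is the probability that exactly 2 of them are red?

6/13

One ordering (red drawn first) has probability 8/14 × 7/13 × 6/12 = 336/2184 = 2/13.
There are C(3,2) = 3 such orderings, each equally likely, so P = 3 × 2/13 = 6/13.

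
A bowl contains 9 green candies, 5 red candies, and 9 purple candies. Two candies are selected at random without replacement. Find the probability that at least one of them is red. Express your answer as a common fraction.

P(no red) = 18/23 × 17/22 = 306/506 = 153/253.
P(at least one) = 1 − 153/253 = 100/253.

100/253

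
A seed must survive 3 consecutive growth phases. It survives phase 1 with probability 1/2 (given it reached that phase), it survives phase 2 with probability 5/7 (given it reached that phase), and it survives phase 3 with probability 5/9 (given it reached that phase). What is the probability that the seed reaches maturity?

The events are sequential, so multiply the conditional probabilities:
P = 1/2 × 5/7 × 5/9 = 25/126.

25/126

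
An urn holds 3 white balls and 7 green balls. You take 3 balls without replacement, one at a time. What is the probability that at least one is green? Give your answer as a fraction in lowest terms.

P(no green) = 3/10 × 2/9 × 1/8 = 6/720 = 1/120.
P(at least one) = 1 − 1/120 = 119/120.

119/120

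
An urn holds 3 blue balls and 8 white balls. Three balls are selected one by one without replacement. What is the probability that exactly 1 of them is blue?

One ordering (blue drawn first) has probability 3/11 × 8/10 × 7/9 = 168/990 = 28/165.
There are C(3,1) = 3 such orderings, each equally likely, so P = 3 × 28/165 = 28/55.

28/55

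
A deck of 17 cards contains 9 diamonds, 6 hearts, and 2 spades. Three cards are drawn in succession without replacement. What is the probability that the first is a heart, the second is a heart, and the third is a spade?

1/68

Multiply the probability of each draw given the previous ones:
P = 6/17 × 5/16 × 2/15 = 60/4080 = 1/68.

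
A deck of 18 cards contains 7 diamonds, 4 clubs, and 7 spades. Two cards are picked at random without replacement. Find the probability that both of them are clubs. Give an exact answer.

P(every draw is a club) = 4/18 × 3/17 = 12/306 = 2/51.

2/51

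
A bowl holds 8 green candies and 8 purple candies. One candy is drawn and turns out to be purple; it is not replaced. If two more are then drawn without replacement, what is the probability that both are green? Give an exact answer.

With the first candy removed, 8 green remain out of 15.
P = 8/15 × 7/14 = 56/210 = 4/15.

4/15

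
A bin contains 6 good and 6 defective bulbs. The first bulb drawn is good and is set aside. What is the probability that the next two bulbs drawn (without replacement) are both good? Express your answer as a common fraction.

2/11

After the first draw, 5 of the remaining 11 bulbs are good.
P = 5/11 × 4/10 = 20/110 = 2/11.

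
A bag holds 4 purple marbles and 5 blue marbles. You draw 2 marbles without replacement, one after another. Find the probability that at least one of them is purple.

P(no purple) = 5/9 × 4/8 = 20/72 = 5/18.
P(at least one) = 1 − 5/18 = 13/18.

13/18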